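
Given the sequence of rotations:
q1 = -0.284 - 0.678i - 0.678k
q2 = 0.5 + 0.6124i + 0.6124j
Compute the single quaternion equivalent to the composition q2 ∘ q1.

q2 · q1 = 0.2732 - 0.9281i + 0.2413j + 0.0762k
0.2732 - 0.9281i + 0.2413j + 0.0762k


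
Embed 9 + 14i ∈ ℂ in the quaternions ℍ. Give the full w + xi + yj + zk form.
9 + 14i + 0j + 0k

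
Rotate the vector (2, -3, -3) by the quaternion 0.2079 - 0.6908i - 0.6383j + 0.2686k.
(-0.319, 2.45, 3.987)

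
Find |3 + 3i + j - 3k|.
√28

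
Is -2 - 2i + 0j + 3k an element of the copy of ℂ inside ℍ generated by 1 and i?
No. The quaternion -2 - 2i + 3k has j-coefficient y = 0 and k-coefficient z = 3, not both zero, so it does not lie in the complex subalgebra spanned by 1 and i.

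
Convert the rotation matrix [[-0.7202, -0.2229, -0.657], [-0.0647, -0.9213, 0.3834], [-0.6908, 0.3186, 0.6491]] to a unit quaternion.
0.0436 - 0.3715i + 0.1935j + 0.907k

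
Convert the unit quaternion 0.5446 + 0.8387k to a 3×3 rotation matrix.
[[-0.4068, -0.9135, 0], [0.9135, -0.4068, 0], [0, 0, 1]]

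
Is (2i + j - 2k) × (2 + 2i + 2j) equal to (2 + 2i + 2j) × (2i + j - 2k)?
No: pq = -6 + 8i - 2j - 2k ≠ -6 + 6j - 6k = qp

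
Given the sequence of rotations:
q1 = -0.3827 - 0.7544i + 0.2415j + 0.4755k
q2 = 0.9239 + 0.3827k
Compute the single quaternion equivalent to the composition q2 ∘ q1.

q2 · q1 = -0.5356 - 0.7894i - 0.0656j + 0.2929k
-0.5356 - 0.7894i - 0.0656j + 0.2929k


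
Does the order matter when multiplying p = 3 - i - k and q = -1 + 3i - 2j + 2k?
Yes: pq = 2 + 8i - 7j + 9k ≠ 2 + 12i - 5j + 5k = qp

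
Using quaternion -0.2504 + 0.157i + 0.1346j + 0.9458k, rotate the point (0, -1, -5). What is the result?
(-1.664, -0.828, -4.748)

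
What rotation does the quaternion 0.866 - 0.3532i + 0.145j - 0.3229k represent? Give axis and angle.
axis = (-0.7063, 0.29, -0.6457), θ = π/3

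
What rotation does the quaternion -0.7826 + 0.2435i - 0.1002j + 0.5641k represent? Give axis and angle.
axis = (0.3911, -0.161, 0.9061), θ = 283°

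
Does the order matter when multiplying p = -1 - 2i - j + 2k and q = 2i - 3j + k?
Yes: pq = -1 + 3i + 9j + 7k ≠ -1 - 7i - 3j - 9k = qp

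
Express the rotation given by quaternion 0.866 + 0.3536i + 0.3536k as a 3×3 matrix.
[[0.7499, -0.6124, 0.2501], [0.6124, 0.4999, -0.6124], [0.2501, 0.6124, 0.7499]]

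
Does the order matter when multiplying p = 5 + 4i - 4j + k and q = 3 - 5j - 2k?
Yes: pq = -3 + 25i - 29j - 27k ≠ -3 - i - 45j + 13k = qp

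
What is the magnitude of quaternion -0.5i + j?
1.118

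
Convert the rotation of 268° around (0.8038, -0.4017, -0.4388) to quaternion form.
-0.6947 + 0.5782i - 0.289j - 0.3156k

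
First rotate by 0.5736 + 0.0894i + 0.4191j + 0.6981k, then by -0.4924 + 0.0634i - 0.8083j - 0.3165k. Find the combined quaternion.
0.2716 - 0.4393i - 0.7426j - 0.4265k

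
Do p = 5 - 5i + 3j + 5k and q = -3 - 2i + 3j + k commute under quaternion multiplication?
No: pq = -39 - 7i + j - 19k ≠ -39 + 17i + 11j - k = qp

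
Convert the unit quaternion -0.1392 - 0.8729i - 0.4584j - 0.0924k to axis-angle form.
axis = (-0.8815, -0.4629, -0.0933), θ = 196°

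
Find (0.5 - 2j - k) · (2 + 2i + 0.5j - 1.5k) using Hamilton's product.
0.5 + 4.5i - 5.75j + 1.25k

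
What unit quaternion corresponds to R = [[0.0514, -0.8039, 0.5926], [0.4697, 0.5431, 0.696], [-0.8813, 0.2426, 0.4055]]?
0.7071 - 0.1603i + 0.5211j + 0.4503k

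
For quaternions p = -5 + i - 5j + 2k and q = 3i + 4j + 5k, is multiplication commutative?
No: pq = 7 - 48i - 19j - 6k ≠ 7 + 18i - 21j - 44k = qp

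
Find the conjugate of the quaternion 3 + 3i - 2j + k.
3 - 3i + 2j - k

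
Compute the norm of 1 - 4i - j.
√18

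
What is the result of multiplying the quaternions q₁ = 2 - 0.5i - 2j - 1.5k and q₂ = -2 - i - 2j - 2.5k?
-12.25 + i + 0.25j - 3k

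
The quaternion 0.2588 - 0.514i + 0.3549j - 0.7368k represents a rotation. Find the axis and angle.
axis = (-0.5321, 0.3674, -0.7628), θ = 5π/6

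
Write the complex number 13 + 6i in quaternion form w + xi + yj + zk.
13 + 6i + 0j + 0k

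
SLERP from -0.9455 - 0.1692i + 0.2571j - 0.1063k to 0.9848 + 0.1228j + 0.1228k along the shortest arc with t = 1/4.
-0.9716 - 0.1286i + 0.1638j - 0.1123k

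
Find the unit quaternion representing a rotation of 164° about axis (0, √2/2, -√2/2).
0.1392 + 0.7002j - 0.7002k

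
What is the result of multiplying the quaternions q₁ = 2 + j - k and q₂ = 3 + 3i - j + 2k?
9 + 7i - 2j - 2k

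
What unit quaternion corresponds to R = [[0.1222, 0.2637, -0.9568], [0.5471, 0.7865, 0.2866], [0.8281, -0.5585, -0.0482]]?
0.682 - 0.3098i - 0.6543j + 0.1039k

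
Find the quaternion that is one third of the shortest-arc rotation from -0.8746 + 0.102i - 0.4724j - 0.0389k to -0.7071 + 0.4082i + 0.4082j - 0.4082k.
-0.933 + 0.2383i - 0.1898j - 0.1913k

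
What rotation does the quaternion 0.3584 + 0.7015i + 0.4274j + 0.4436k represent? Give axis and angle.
axis = (0.7514, 0.4578, 0.4752), θ = 138°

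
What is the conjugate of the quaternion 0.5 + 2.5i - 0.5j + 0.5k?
0.5 - 2.5i + 0.5j - 0.5k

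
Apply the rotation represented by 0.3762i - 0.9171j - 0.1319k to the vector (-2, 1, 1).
(0.645, 2.304, -0.525)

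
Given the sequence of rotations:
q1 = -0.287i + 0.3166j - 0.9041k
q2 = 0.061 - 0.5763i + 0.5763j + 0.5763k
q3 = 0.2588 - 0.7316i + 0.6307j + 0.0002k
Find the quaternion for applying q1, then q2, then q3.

q2 · q1 = 0.1732 - 0.721i - 0.6671j - 0.0722k
q3 · q2 · q1 = -0.0619 - 0.3587i - 0.1164j + 0.9241k
-0.0619 - 0.3587i - 0.1164j + 0.9241k


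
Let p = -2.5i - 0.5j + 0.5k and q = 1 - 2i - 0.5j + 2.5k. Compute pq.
-6.5 - 3.5i + 4.75j + 0.75k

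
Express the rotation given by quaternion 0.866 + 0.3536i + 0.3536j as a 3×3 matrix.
[[0.7499, 0.2501, 0.6124], [0.2501, 0.7499, -0.6124], [-0.6124, 0.6124, 0.4999]]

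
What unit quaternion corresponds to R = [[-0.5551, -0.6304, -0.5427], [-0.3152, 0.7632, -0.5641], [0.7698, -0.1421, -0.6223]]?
-0.3827 - 0.2757i + 0.8574j - 0.2059k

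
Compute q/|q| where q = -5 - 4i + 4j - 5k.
-0.5522 - 0.4417i + 0.4417j - 0.5522k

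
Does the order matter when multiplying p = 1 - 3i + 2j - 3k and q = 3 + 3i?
Yes: pq = 12 - 6i - 3j - 15k ≠ 12 - 6i + 15j - 3k = qp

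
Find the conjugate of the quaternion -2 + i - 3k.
-2 - i + 3k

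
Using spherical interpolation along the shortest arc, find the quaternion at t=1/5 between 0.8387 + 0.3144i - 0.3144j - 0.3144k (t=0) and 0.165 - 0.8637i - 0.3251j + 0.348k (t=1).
0.7241 + 0.5352i - 0.1964j - 0.3882k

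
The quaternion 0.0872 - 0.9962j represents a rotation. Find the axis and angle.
axis = (0, -1, 0), θ = 170°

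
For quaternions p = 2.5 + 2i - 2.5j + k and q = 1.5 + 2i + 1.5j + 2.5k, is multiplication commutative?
No: pq = 1 + 0.25i - 3j + 15.75k ≠ 1 + 15.75i + 3j - 0.25k = qp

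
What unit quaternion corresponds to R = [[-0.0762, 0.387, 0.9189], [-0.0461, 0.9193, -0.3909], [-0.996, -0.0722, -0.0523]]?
0.6691 + 0.1191i + 0.7155j - 0.1618k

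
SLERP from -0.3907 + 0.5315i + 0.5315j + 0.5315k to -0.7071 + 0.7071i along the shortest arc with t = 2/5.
-0.5691 + 0.6608i + 0.3461j + 0.3461k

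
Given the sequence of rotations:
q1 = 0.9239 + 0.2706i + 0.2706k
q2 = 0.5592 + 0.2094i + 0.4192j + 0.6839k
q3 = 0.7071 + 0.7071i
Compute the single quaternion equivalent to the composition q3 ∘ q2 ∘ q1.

q2 · q1 = 0.2749 + 0.4582i + 0.5157j + 0.6697k
q3 · q2 · q1 = -0.1296 + 0.5184i - 0.1089j + 0.8382k
-0.1296 + 0.5184i - 0.1089j + 0.8382k


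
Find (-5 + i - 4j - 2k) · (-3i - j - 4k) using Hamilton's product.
-9 + 29i + 15j + 7k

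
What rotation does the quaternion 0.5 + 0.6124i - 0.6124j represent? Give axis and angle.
axis = (√2/2, -√2/2, 0), θ = 2π/3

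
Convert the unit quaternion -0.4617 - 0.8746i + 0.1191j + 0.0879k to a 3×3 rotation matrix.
[[0.9562, -0.1272, -0.2637], [-0.2895, -0.5453, -0.7867], [-0.0438, 0.8285, -0.5582]]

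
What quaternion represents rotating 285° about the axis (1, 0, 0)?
-0.7934 + 0.6088i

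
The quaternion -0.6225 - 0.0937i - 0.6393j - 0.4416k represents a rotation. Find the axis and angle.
axis = (-0.1197, -0.8169, -0.5643), θ = 257°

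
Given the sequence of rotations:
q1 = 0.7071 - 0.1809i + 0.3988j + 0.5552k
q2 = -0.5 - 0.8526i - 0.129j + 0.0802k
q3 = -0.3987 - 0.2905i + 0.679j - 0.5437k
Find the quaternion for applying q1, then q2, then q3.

q2 · q1 = -0.5009 - 0.616i + 0.1682j - 0.5842k
q3 · q2 · q1 = -0.4111 + 0.0859i - 0.242j + 0.8747k
-0.4111 + 0.0859i - 0.242j + 0.8747k


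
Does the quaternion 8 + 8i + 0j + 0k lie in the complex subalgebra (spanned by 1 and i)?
Yes. The quaternion 8 + 8i has j- and k-coefficients y = z = 0, so it lies in the complex subalgebra spanned by 1 and i.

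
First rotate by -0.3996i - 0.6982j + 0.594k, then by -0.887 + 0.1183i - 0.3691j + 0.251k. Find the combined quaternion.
-0.3595 + 0.3104i + 0.4487j - 0.757k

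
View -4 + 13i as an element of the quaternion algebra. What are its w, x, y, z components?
-4 + 13i + 0j + 0k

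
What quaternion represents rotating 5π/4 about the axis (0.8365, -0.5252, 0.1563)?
-0.3827 + 0.7728i - 0.4852j + 0.1444k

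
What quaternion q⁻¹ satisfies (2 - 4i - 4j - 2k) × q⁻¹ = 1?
0.05 + 0.1i + 0.1j + 0.05k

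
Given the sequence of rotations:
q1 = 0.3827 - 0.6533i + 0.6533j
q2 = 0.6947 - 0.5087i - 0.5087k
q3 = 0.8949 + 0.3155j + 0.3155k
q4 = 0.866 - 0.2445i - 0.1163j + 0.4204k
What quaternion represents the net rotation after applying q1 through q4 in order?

q2 · q1 = -0.0665 - 0.3162i + 0.7862j - 0.527k
q3 · q2 · q1 = -0.1413 - 0.6973i + 0.5828j - 0.3928k
q4 · q3 · q2 · q1 = -0.0599 - 0.7686i + 0.132j - 0.6232k
-0.0599 - 0.7686i + 0.132j - 0.6232k


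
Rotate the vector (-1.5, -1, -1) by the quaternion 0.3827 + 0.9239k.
(1.768, -0.354, -1)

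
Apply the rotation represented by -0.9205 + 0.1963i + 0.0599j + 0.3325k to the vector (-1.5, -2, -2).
(-2.469, -1.323, -1.55)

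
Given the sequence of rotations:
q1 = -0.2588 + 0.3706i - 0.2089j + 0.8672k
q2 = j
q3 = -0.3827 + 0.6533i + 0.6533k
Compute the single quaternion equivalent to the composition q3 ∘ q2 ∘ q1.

q2 · q1 = 0.2089 + 0.8672i - 0.2588j - 0.3706k
q3 · q2 · q1 = -0.4044 - 0.0263i + 0.9077j + 0.1092k
-0.4044 - 0.0263i + 0.9077j + 0.1092k


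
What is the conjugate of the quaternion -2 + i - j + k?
-2 - i + j - k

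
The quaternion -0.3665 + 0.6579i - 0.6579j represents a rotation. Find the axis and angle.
axis = (√2/2, -√2/2, 0), θ = 223°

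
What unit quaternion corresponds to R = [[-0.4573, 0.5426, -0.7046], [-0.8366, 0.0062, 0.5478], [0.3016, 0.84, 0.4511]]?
-0.5 - 0.1461i + 0.5031j + 0.6896k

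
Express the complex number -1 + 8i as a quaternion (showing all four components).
-1 + 8i + 0j + 0k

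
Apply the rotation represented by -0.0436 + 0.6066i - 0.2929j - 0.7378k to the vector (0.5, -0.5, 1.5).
(-1.225, 0.994, -0.511)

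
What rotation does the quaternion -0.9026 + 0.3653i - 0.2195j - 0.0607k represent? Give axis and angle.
axis = (0.8486, -0.5099, -0.141), θ = 309°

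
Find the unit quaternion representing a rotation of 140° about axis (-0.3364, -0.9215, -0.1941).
0.342 - 0.3161i - 0.8659j - 0.1824k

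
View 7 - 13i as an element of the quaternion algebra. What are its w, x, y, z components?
7 - 13i + 0j + 0k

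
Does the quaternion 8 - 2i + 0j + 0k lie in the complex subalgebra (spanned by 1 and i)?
Yes. The quaternion 8 - 2i has j- and k-coefficients y = z = 0, so it lies in the complex subalgebra spanned by 1 and i.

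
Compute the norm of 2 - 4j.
√20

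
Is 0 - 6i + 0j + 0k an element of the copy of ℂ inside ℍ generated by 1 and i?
Yes. The quaternion -6i has j- and k-coefficients y = z = 0, so it lies in the complex subalgebra spanned by 1 and i.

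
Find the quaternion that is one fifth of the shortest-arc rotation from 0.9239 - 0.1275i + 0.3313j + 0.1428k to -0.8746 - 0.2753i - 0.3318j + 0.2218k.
0.9368 - 0.0461i + 0.3397j + 0.0698k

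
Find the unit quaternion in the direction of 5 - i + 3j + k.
0.8333 - 0.1667i + 0.5j + 0.1667k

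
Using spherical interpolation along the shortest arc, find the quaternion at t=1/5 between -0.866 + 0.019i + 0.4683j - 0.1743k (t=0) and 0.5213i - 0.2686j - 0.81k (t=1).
-0.8183 + 0.1766i + 0.3608j - 0.4112k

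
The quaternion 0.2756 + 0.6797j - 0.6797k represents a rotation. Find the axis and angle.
axis = (0, √2/2, -√2/2), θ = 148°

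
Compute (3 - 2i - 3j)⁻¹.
0.1364 + 0.0909i + 0.1364j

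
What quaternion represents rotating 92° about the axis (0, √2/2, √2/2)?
0.6947 + 0.5087j + 0.5087k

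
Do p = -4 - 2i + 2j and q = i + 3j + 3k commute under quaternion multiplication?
No: pq = -4 + 2i - 6j - 20k ≠ -4 - 10i - 18j - 4k = qp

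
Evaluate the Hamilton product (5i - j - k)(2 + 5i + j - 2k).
-26 + 13i + 3j + 8k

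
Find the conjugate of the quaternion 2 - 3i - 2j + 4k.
2 + 3i + 2j - 4k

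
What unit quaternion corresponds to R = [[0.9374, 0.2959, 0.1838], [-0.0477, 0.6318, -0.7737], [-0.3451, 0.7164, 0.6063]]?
0.891 + 0.4181i + 0.1484j - 0.0964k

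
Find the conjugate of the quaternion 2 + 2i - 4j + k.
2 - 2i + 4j - k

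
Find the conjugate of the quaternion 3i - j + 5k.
-3i + j - 5k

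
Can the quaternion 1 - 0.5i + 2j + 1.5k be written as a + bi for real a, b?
No. The quaternion 1 - 0.5i + 2j + 1.5k has j-coefficient y = 2 and k-coefficient z = 1.5, not both zero, so it does not lie in the complex subalgebra spanned by 1 and i.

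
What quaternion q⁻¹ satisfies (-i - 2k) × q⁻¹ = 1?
0.2i + 0.4k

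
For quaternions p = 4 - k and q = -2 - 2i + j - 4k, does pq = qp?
No: pq = -12 - 7i + 6j - 14k ≠ -12 - 9i + 2j - 14k = qp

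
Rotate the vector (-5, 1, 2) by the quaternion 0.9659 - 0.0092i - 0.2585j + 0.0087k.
(-5.342, 0.918, -0.786)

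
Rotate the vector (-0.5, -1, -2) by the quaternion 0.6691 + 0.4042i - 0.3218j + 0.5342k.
(0.862, 1.44, -1.561)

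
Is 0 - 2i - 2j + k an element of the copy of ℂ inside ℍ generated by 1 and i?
No. The quaternion -2i - 2j + k has j-coefficient y = -2 and k-coefficient z = 1, not both zero, so it does not lie in the complex subalgebra spanned by 1 and i.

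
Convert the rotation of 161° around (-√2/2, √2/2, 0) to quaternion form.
0.165 - 0.6974i + 0.6974j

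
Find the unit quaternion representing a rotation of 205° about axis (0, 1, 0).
-0.2164 + 0.9763j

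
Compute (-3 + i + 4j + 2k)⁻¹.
-0.1 - 0.0333i - 0.1333j - 0.0667k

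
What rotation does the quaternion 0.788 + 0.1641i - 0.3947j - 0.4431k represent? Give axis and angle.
axis = (0.2665, -0.6411, -0.7197), θ = 76°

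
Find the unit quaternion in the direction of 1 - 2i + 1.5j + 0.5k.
0.3651 - 0.7303i + 0.5477j + 0.1826k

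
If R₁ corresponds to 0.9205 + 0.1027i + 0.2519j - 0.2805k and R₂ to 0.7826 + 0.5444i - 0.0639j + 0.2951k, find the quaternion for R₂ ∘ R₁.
0.7633 + 0.5251i + 0.3213j + 0.1958k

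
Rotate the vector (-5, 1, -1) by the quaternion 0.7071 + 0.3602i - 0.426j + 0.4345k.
(-1.929, -0.295, -4.816)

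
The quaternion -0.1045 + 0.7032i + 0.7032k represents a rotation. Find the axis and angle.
axis = (√2/2, 0, √2/2), θ = 192°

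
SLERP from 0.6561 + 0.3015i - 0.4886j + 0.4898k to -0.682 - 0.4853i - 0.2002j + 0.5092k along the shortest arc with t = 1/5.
0.7736 + 0.4018i - 0.3852j + 0.303k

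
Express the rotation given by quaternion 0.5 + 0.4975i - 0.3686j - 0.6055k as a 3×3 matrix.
[[-0.005, 0.2387, -0.9711], [-0.9723, -0.2283, -0.0511], [-0.2339, 0.9439, 0.2333]]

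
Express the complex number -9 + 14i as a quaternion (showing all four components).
-9 + 14i + 0j + 0k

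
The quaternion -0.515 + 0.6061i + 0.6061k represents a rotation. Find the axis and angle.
axis = (√2/2, 0, √2/2), θ = 242°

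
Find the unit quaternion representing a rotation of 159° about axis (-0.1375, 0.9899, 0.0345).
0.1822 - 0.1352i + 0.9733j + 0.0339k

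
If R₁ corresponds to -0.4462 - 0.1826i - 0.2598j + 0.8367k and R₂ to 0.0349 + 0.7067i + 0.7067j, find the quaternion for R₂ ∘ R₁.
0.2971 + 0.2696i - 0.9157j - 0.0254k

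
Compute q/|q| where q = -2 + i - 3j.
-0.5345 + 0.2673i - 0.8018j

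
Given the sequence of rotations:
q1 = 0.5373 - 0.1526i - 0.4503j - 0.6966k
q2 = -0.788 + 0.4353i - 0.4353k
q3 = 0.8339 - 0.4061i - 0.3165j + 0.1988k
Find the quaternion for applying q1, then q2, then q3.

q2 · q1 = -0.6602 + 0.1581i + 0.7245j + 0.119k
q3 · q2 · q1 = -0.2807 + 0.2183i + 0.8929j - 0.2762k
-0.2807 + 0.2183i + 0.8929j - 0.2762k


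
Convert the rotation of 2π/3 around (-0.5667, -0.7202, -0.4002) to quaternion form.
0.5 - 0.4908i - 0.6237j - 0.3466k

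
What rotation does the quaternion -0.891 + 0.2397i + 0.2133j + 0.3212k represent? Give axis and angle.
axis = (0.528, 0.4698, 0.7075), θ = 306°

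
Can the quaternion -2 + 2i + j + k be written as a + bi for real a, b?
No. The quaternion -2 + 2i + j + k has j-coefficient y = 1 and k-coefficient z = 1, not both zero, so it does not lie in the complex subalgebra spanned by 1 and i.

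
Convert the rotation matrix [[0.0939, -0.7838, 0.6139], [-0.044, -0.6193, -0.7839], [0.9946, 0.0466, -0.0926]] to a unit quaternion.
0.309 + 0.6719i - 0.308j + 0.5985k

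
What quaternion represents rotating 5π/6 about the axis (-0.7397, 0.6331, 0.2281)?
0.2588 - 0.7145i + 0.6115j + 0.2203k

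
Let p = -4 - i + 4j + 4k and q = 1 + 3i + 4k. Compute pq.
-17 + 3i + 20j - 24k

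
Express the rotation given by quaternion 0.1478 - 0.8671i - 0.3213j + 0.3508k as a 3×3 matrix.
[[0.5474, 0.4535, -0.7033], [0.6609, -0.7498, 0.0309], [-0.5134, -0.4817, -0.7102]]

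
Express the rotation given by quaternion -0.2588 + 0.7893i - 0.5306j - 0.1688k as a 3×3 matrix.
[[0.3799, -0.925, 0.0082], [-0.7502, -0.303, 0.5877], [-0.5411, -0.2294, -0.8091]]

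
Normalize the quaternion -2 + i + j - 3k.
-0.5164 + 0.2582i + 0.2582j - 0.7746k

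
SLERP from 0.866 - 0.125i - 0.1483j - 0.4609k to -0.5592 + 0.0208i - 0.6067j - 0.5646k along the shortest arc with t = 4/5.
0.7618 - 0.0548i + 0.5159j + 0.3879k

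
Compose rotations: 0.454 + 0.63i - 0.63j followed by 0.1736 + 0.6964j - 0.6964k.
0.5175 - 0.3294i - 0.2319j - 0.7549k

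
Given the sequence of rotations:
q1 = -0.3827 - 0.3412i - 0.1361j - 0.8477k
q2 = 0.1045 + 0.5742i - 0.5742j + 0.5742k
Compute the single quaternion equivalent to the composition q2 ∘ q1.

q2 · q1 = 0.5645 + 0.3095i + 0.4964j - 0.5824k
0.5645 + 0.3095i + 0.4964j - 0.5824k


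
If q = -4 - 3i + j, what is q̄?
-4 + 3i - j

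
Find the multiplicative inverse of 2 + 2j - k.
0.2222 - 0.2222j + 0.1111k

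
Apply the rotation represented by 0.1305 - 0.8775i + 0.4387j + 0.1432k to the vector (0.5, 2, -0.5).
(-1.259, -1.706, 0.073)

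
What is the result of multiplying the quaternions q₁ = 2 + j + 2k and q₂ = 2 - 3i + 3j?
1 - 12i + 2j + 7k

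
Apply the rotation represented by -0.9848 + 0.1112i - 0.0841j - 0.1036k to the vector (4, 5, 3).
(3.172, 6.22, 1.121)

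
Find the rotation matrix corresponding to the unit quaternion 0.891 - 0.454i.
[[1, 0, 0], [0, 0.5878, 0.809], [0, -0.809, 0.5878]]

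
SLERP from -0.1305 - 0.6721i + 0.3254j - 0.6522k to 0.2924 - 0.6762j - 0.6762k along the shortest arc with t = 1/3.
0.0267 - 0.5458i - 0.0425j - 0.8364k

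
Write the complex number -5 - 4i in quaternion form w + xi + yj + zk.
-5 - 4i + 0j + 0k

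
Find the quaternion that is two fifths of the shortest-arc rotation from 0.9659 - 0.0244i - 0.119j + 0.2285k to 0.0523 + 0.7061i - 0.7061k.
0.7128 - 0.4071i - 0.0914j + 0.5638k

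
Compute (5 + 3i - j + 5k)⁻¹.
0.0833 - 0.05i + 0.0167j - 0.0833k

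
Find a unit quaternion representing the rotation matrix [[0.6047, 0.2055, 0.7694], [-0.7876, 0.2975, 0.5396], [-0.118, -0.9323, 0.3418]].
0.749 - 0.4913i + 0.2962j - 0.3315k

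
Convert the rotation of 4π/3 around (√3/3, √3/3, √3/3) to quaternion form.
-0.5 + 0.5i + 0.5j + 0.5k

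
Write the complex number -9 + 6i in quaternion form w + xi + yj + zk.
-9 + 6i + 0j + 0k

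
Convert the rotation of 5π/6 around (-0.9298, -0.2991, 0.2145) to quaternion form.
0.2588 - 0.8981i - 0.2889j + 0.2072k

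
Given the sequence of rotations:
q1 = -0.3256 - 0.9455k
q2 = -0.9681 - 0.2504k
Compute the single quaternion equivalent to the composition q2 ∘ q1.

q2 · q1 = 0.0785 + 0.9969k
0.0785 + 0.9969k


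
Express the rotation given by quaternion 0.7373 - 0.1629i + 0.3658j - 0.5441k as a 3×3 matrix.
[[0.1403, 0.6832, 0.7167], [-0.9215, 0.3548, -0.1579], [-0.3621, -0.6383, 0.6793]]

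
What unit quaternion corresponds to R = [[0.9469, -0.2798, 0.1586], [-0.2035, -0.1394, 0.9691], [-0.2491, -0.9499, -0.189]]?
0.6361 - 0.7542i + 0.1602j + 0.03k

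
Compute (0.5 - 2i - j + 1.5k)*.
0.5 + 2i + j - 1.5k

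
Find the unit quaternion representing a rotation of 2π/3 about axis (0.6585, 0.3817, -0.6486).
0.5 + 0.5703i + 0.3306j - 0.5617k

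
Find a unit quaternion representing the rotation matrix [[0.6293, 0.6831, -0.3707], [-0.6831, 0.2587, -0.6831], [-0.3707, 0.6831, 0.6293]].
0.7933 + 0.4305i - 0.4305k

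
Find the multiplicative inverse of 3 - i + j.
0.2727 + 0.0909i - 0.0909j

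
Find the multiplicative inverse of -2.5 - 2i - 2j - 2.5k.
-0.122 + 0.0976i + 0.0976j + 0.122k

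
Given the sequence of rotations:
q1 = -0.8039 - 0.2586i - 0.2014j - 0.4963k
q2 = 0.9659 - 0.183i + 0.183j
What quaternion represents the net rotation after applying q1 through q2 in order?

q2 · q1 = -0.787 - 0.1935i - 0.4325j - 0.3952k
-0.787 - 0.1935i - 0.4325j - 0.3952k


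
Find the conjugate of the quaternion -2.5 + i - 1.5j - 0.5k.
-2.5 - i + 1.5j + 0.5k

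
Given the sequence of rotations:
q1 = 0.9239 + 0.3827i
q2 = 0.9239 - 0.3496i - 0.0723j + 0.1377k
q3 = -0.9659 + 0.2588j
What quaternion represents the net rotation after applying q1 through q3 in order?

q2 · q1 = 0.9874 + 0.0306i - 0.0141j + 0.1549k
q3 · q2 · q1 = -0.9501 + 0.0105i + 0.2692j - 0.1575k
-0.9501 + 0.0105i + 0.2692j - 0.1575k


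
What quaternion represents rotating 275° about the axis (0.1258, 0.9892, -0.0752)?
-0.7373 + 0.085i + 0.6683j - 0.0508k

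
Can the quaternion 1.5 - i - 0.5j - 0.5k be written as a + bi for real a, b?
No. The quaternion 1.5 - i - 0.5j - 0.5k has j-coefficient y = -0.5 and k-coefficient z = -0.5, not both zero, so it does not lie in the complex subalgebra spanned by 1 and i.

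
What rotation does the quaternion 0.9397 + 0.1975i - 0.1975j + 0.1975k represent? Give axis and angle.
axis = (√3/3, -√3/3, √3/3), θ = 40°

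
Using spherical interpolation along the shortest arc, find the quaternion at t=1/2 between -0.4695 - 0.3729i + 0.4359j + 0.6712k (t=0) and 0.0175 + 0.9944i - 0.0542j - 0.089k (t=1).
-0.2848 - 0.7995i + 0.2866j + 0.4445k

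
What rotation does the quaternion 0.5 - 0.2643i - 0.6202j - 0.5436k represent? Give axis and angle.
axis = (-0.3052, -0.7161, -0.6277), θ = 2π/3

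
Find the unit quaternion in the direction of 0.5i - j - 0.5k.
0.4082i - 0.8165j - 0.4082k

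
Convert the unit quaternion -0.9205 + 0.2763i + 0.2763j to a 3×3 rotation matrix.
[[0.8473, 0.1527, -0.5087], [0.1527, 0.8473, 0.5087], [0.5087, -0.5087, 0.6946]]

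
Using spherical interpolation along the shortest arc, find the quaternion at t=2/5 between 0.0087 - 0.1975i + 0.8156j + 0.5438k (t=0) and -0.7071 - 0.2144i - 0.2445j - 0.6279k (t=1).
0.3374 - 0.0333i + 0.6675j + 0.663k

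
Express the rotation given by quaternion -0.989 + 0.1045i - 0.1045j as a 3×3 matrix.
[[0.9782, -0.0218, 0.2067], [-0.0218, 0.9782, 0.2067], [-0.2067, -0.2067, 0.9563]]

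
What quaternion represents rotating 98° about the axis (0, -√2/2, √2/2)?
0.6561 - 0.5337j + 0.5337k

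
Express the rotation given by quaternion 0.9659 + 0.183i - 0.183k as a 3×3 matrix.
[[0.933, 0.3535, -0.067], [-0.3535, 0.866, -0.3535], [-0.067, 0.3535, 0.933]]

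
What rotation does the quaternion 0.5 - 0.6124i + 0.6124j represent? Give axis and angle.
axis = (-√2/2, √2/2, 0), θ = 2π/3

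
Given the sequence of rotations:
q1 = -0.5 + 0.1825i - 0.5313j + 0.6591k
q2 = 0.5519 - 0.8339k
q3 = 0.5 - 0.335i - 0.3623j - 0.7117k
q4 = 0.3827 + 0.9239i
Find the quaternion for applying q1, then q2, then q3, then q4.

q2 · q1 = 0.2737 - 0.3423i - 0.4454j + 0.7807k
q3 · q2 · q1 = 0.4164 - 0.8627i + 0.1833j + 0.2208k
q4 · q3 · q2 · q1 = 0.9564 + 0.0546i - 0.1338j + 0.2539k
0.9564 + 0.0546i - 0.1338j + 0.2539k


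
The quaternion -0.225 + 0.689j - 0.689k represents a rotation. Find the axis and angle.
axis = (0, √2/2, -√2/2), θ = 206°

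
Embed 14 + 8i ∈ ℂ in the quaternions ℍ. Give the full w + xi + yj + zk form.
14 + 8i + 0j + 0k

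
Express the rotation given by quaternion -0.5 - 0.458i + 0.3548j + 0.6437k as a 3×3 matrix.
[[-0.0805, 0.3187, -0.9444], [-0.9687, -0.2482, -0.0012], [-0.2348, 0.9148, 0.3287]]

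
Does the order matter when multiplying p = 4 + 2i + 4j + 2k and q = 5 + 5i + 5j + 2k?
Yes: pq = -14 + 28i + 46j + 8k ≠ -14 + 32i + 34j + 28k = qp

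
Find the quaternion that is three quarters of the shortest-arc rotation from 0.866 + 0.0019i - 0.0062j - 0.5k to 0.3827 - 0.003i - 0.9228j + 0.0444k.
0.6057 - 0.0019i - 0.7859j - 0.1243k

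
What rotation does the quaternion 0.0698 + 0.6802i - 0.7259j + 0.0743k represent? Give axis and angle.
axis = (0.6819, -0.7277, 0.0745), θ = 172°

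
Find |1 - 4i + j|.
√18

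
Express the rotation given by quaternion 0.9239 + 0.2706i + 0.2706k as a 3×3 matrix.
[[0.8536, -0.5, 0.1464], [0.5, 0.7071, -0.5], [0.1464, 0.5, 0.8536]]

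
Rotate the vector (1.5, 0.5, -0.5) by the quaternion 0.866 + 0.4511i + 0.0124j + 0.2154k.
(1.071, 1.214, 0.356)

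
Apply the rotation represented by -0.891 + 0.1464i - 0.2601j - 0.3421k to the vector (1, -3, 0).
(2.688, -1.636, -0.315)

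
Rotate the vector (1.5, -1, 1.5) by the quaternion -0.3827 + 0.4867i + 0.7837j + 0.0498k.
(-1.978, 1.242, 0.214)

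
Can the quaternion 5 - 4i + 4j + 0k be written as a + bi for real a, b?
No. The quaternion 5 - 4i + 4j has j-coefficient y = 4 and k-coefficient z = 0, not both zero, so it does not lie in the complex subalgebra spanned by 1 and i.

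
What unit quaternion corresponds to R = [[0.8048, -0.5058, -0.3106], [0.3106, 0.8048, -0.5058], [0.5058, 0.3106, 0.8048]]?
0.9239 + 0.2209i - 0.2209j + 0.2209k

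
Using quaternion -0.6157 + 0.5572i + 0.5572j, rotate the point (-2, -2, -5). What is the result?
(1.431, -5.431, 1.209)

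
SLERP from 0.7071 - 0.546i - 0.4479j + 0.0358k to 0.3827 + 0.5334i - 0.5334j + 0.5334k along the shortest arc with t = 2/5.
0.7215 - 0.1239i - 0.6091j + 0.3051k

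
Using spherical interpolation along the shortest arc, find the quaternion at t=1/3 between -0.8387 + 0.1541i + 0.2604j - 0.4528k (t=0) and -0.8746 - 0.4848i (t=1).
-0.925 - 0.0703i + 0.1861j - 0.3236k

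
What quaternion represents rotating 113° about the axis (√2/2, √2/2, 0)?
0.5519 + 0.5896i + 0.5896j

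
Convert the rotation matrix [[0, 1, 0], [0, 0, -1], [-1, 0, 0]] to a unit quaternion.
-0.5 - 0.5i - 0.5j + 0.5k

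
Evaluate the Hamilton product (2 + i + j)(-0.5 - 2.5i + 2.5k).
1.5 - 3i - 3j + 7.5k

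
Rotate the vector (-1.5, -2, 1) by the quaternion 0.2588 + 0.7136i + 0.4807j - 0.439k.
(-2.433, -0.672, 0.938)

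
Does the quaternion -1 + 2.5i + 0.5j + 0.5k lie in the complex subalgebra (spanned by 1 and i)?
No. The quaternion -1 + 2.5i + 0.5j + 0.5k has j-coefficient y = 0.5 and k-coefficient z = 0.5, not both zero, so it does not lie in the complex subalgebra spanned by 1 and i.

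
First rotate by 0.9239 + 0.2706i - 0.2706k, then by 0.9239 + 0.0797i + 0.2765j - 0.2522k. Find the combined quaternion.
0.7638 + 0.2488i + 0.2088j - 0.5578k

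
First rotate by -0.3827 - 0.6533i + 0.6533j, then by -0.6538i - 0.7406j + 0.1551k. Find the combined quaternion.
0.0567 + 0.1489i + 0.1821j - 0.9703k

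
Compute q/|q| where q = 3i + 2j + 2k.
0.7276i + 0.4851j + 0.4851k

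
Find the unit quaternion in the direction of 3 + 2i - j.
0.8018 + 0.5345i - 0.2673j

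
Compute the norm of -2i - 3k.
√13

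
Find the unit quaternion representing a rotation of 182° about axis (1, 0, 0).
-0.0175 + 0.9998i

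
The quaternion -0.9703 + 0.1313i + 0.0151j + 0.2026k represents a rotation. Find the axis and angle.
axis = (0.5428, 0.0624, 0.8375), θ = 332°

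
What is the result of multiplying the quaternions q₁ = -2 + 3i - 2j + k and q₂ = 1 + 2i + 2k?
-10 - 5i - 6j + k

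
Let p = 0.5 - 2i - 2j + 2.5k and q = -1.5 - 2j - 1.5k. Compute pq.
-1 + 11i - j - 0.5k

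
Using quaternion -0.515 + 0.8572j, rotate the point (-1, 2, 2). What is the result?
(-1.296, 2, -1.822)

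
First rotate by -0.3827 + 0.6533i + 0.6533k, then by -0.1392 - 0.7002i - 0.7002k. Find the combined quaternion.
0.9682 + 0.177i + 0.177k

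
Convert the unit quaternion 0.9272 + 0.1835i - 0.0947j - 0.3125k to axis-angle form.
axis = (0.4899, -0.2528, -0.8343), θ = 44°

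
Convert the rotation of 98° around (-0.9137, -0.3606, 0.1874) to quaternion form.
0.6561 - 0.6896i - 0.2721j + 0.1414k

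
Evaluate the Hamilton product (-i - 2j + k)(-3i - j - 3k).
-2 + 7i - 6j - 5k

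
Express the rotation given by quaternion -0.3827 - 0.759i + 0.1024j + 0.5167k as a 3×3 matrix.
[[0.4451, 0.24, -0.8627], [-0.5509, -0.6861, -0.4751], [-0.706, 0.6868, -0.1731]]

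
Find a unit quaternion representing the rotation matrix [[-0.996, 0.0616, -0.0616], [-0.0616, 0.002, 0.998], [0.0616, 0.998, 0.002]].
-0.0436 + 0.7064j + 0.7064k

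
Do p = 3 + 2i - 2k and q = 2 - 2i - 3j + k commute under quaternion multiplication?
No: pq = 12 - 8i - 7j - 7k ≠ 12 + 4i - 11j + 5k = qp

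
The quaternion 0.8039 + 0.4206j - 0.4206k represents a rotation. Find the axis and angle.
axis = (0, √2/2, -√2/2), θ = 73°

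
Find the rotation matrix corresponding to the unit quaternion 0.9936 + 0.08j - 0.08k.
[[0.9744, 0.159, 0.159], [-0.159, 0.9872, -0.0128], [-0.159, -0.0128, 0.9872]]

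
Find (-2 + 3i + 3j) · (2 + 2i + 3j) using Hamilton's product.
-19 + 2i + 3k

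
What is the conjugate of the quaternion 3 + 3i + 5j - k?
3 - 3i - 5j + k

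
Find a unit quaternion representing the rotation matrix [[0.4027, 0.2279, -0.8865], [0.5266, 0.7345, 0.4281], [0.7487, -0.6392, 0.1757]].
0.7604 - 0.3509i - 0.5376j + 0.0982k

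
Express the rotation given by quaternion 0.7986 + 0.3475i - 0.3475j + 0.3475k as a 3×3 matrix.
[[0.517, -0.7965, -0.3135], [0.3135, 0.517, -0.7965], [0.7965, 0.3135, 0.517]]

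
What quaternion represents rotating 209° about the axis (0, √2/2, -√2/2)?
-0.2504 + 0.6846j - 0.6846k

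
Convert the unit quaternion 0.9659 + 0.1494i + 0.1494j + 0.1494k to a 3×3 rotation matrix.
[[0.9107, -0.244, 0.3333], [0.3333, 0.9107, -0.244], [-0.244, 0.3333, 0.9107]]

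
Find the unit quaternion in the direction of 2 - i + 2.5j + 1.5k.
0.5443 - 0.2722i + 0.6804j + 0.4082k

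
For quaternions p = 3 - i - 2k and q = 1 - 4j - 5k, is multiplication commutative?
No: pq = -7 - 9i - 17j - 13k ≠ -7 + 7i - 7j - 21k = qp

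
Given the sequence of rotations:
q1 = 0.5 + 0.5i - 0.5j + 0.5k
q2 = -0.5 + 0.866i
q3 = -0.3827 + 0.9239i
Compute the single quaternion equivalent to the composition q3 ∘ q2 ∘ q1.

q2 · q1 = -0.683 + 0.183i - 0.183j - 0.683k
q3 · q2 · q1 = 0.0923 - 0.7011i + 0.7011j + 0.0923k
0.0923 - 0.7011i + 0.7011j + 0.0923k


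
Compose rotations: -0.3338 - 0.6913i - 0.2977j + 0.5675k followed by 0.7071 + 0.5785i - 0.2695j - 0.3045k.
0.2565 - 0.9255i - 0.2383j + 0.1444k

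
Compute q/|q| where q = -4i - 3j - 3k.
-0.686i - 0.5145j - 0.5145k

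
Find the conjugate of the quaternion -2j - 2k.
2j + 2k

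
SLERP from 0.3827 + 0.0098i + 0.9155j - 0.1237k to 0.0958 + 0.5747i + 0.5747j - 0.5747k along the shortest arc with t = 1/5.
0.343 + 0.1387i + 0.899j - 0.2343k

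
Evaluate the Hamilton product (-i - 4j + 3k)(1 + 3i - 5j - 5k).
-2 + 34i + 20k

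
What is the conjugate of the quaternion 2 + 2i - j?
2 - 2i + j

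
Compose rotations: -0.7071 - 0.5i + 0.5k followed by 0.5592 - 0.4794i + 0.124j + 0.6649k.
-0.9676 + 0.1214i - 0.1804j - 0.1286k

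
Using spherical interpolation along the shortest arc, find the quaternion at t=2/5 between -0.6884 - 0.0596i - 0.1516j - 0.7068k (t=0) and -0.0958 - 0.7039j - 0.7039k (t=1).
-0.4885 - 0.0386i - 0.4096j - 0.7695k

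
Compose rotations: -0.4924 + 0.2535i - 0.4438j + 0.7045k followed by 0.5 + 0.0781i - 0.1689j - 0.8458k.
0.2549 - 0.4061i - 0.4082j + 0.7769k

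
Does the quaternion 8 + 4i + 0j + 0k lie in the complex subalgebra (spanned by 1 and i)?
Yes. The quaternion 8 + 4i has j- and k-coefficients y = z = 0, so it lies in the complex subalgebra spanned by 1 and i.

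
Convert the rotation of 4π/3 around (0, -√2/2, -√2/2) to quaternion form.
-0.5 - 0.6124j - 0.6124k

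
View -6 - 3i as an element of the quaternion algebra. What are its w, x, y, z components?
-6 - 3i + 0j + 0k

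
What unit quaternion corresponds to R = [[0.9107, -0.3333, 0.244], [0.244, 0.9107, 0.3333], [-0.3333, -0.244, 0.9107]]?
0.9659 - 0.1494i + 0.1494j + 0.1494k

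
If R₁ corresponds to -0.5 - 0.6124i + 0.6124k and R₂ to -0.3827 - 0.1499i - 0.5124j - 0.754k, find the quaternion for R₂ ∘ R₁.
0.5613 - 0.0045i + 0.8097j - 0.1712k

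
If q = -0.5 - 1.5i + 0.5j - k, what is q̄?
-0.5 + 1.5i - 0.5j + k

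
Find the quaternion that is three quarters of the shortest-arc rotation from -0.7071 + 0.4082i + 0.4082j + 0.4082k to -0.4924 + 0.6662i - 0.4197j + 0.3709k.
-0.5974 + 0.6508i - 0.2189j + 0.4143k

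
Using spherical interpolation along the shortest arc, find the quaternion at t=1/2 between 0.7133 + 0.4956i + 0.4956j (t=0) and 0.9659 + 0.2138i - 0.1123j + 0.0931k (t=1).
0.9003 + 0.3804i + 0.2055j + 0.0499k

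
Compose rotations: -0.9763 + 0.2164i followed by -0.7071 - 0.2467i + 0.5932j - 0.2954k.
0.7437 + 0.0878i - 0.6431j + 0.16k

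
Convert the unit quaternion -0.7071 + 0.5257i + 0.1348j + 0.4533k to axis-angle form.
axis = (0.7434, 0.1906, 0.6411), θ = 3π/2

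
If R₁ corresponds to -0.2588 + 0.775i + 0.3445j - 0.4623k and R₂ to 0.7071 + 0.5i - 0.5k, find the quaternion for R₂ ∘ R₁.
-0.8016 + 0.5909i + 0.0872j - 0.0252k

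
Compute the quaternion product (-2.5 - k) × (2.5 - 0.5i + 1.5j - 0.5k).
-6.75 + 2.75i - 3.25j - 1.25k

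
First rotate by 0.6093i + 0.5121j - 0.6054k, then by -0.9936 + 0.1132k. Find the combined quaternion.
0.0685 - 0.6634i - 0.4398j + 0.6015k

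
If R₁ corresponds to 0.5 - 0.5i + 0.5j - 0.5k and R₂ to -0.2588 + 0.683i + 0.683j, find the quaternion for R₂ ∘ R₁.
-0.1294 + 0.1294i + 0.5536j + 0.8124k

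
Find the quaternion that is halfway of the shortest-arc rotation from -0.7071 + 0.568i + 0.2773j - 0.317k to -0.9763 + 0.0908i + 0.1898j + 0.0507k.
-0.8926 + 0.3493i + 0.2477j - 0.1412k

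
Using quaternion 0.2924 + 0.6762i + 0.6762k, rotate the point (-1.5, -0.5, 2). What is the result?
(1.898, -0.97, -1.398)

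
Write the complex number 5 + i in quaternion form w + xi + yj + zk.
5 + i + 0j + 0k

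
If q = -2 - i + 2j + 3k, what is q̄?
-2 + i - 2j - 3k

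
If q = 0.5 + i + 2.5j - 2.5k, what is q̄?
0.5 - i - 2.5j + 2.5k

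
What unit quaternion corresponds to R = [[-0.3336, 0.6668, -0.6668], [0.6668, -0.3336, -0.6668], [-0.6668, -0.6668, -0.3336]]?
-0.5774i - 0.5774j + 0.5774k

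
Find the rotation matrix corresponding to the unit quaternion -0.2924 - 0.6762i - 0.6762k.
[[0.0855, -0.3954, 0.9145], [0.3954, -0.829, -0.3954], [0.9145, 0.3954, 0.0855]]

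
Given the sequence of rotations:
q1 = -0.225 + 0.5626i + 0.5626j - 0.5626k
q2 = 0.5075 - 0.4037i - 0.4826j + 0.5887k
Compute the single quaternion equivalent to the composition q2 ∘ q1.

q2 · q1 = 0.7156 + 0.3167i + 0.4982j - 0.3736k
0.7156 + 0.3167i + 0.4982j - 0.3736k


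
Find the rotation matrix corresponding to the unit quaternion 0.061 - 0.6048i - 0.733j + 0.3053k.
[[-0.261, 0.8494, -0.4587], [0.9239, 0.082, -0.3738], [-0.2799, -0.5214, -0.8061]]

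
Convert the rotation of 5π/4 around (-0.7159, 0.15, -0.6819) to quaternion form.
-0.3827 - 0.6614i + 0.1386j - 0.63k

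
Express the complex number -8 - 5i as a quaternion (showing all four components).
-8 - 5i + 0j + 0k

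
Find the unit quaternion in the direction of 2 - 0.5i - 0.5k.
0.9428 - 0.2357i - 0.2357k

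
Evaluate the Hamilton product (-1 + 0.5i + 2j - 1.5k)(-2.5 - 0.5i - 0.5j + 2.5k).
7.5 + 3.5i - 5j + 2k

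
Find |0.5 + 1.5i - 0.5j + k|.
1.936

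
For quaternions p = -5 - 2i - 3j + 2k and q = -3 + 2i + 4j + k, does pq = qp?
No: pq = 29 - 15i - 5j - 13k ≠ 29 + 7i - 17j - 9k = qp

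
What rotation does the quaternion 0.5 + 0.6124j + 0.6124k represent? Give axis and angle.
axis = (0, √2/2, √2/2), θ = 2π/3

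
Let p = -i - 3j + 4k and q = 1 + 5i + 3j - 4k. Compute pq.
30 - i + 13j + 16k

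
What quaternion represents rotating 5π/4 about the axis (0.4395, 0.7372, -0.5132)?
-0.3827 + 0.406i + 0.6811j - 0.4741k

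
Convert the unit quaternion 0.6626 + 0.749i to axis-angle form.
axis = (1, 0, 0), θ = 97°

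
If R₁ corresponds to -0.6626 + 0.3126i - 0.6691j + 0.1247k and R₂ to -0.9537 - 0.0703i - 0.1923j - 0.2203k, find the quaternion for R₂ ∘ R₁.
0.5527 - 0.4229i + 0.7054j + 0.1342k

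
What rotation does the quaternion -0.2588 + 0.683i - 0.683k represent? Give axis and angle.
axis = (√2/2, 0, -√2/2), θ = 7π/6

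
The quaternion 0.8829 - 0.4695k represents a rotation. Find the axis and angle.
axis = (0, 0, -1), θ = 56°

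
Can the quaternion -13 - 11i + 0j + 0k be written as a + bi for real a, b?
Yes. The quaternion -13 - 11i has j- and k-coefficients y = z = 0, so it lies in the complex subalgebra spanned by 1 and i.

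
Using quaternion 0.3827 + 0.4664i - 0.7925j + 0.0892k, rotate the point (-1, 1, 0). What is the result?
(-0.535, 1.22, -0.474)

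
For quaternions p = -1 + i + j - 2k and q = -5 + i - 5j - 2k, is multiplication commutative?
No: pq = 5 - 18i + 6k ≠ 5 + 6i + 18k = qp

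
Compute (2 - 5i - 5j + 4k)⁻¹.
0.0286 + 0.0714i + 0.0714j - 0.0571k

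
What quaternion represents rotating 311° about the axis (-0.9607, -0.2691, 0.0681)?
-0.91 - 0.3984i - 0.1116j + 0.0282k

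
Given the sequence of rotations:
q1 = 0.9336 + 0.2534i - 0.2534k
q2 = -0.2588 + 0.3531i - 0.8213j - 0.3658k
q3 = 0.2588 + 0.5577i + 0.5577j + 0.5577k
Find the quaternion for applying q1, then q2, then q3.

q2 · q1 = -0.4238 + 0.4722i - 0.77j - 0.0678k
q3 · q2 · q1 = 0.0942 + 0.2775i - 0.1345j - 0.9467k
0.0942 + 0.2775i - 0.1345j - 0.9467k
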